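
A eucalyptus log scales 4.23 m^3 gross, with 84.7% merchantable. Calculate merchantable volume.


Formula: MV = V_total * (merchantable_pct / 100)
Merchantable fraction = 84.7% / 100 = 0.847
MV = 4.23 m^3 * 0.847 = 3.583 m^3

3.583


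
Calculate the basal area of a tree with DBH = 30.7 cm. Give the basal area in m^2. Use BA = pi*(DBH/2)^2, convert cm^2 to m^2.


Formula: BA = pi * (DBH/2)^2 / 10000  (cm^2 to m^2)
Radius = DBH/2 = 30.7/2 = 15.35 cm
BA = pi * 15.35^2 / 10000
   = 740.2299 cm^2 / 10000
   = 0.074 m^2

0.074


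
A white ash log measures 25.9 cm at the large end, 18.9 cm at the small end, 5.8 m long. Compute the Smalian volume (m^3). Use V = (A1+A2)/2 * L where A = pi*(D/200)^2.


Smalian: V = (A1 + A2)/2 * L,  A = pi*(D/200)^2
A1 = pi*(25.9/200)^2 = 0.052685 m^2
A2 = pi*(18.9/200)^2 = 0.028055 m^2
V = (0.052685+0.028055)/2*5.8 = 0.2341 m^3

0.2341


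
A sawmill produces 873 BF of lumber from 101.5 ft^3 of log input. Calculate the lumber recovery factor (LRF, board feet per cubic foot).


Formula: LRF = Lumber Output (BF) / Log Input (ft^3)
LRF = 873 BF / 101.5 ft^3
LRF = 8.6 BF/ft^3

8.6


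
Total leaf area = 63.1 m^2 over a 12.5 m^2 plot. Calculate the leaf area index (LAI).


Formula: LAI = total leaf area / ground area  (dimensionless)
LAI = 63.1 m^2 / 12.5 m^2
LAI = 5.05

5.05


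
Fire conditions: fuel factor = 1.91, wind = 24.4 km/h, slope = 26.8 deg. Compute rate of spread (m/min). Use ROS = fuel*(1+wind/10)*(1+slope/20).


Formula: ROS = fuel * (1 + wind/10) * (1 + slope/20)
Wind factor = 1 + 24.4/10 = 3.44
Slope factor = 1 + 26.8/20 = 2.34
ROS = 1.91 * 3.44 * 2.34 = 15.37 m/min

15.37


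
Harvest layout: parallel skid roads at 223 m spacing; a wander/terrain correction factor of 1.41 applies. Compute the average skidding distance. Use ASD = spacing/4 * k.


Formula: ASD = (spacing / 4) * correction
Uncorrected distance = spacing / 4 = 223 / 4 = 55.75 m
ASD = 55.75 * 1.41 = 79 m

79


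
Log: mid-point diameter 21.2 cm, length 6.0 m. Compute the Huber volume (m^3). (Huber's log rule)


Huber: V = Am * L,  Am = pi*(Dm/200)^2
Am = pi*(21.2/200)^2 = 0.035299 m^2
V = 0.035299*6.0 = 0.2118 m^3

0.2118


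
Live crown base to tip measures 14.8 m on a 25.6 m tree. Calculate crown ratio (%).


Formula: Crown Ratio = (Crown Length / Total Height) * 100
CR = (14.8 m / 25.6 m) * 100
CR = 0.5781 * 100 = 57.8%

57.8


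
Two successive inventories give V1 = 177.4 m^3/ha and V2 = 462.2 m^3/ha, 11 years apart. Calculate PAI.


Formula: PAI = (V_T2 - V_T1) / (T2 - T1)
Volume increment = 462.2 - 177.4 = 284.8 m^3/ha
PAI = 284.8 / 11 = 25.89 m^3/ha/year

25.89


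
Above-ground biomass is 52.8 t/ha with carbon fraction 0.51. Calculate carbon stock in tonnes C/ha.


Formula: Carbon Stock = Biomass * Carbon Fraction
C = 52.8 t/ha * 0.51
C = 26.9 t C/ha

26.9


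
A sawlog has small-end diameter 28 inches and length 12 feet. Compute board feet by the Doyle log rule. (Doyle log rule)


Doyle: BF = (D - 4)^2 * L / 16
Adjusted diameter = 28 - 4 = 24 in
(D-4)^2 = 24^2 = 576
BF = 576 * 12 / 16 = 432 BF

432


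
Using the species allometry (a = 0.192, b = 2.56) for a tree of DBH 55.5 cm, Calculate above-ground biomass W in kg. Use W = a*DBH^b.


Formula: W = a * DBH^b  (allometric power law)
DBH^b = 55.5^2.56 = 29200.4831
W = 0.192 * 29200.4831 = 5606.5 kg

5606.5


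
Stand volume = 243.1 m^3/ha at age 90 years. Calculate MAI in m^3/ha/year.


Formula: MAI = Total Volume / Stand Age
MAI = 243.1 m^3/ha / 90 years
MAI = 2.7 m^3/ha/year

2.7


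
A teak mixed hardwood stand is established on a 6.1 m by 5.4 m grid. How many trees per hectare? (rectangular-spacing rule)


Formula: TPH = 10000 m^2/ha / (spacing_x * spacing_y)
Area per tree = 6.1 m * 5.4 m = 32.94 m^2
TPH = 10000 / 32.94 = 304 trees/ha

304


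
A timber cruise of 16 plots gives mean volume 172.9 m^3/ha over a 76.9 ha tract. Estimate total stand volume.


Formula: Total Volume = Mean Volume per ha * Total Area
Total Volume = 172.9 m^3/ha * 76.9 ha
Total Volume = 13296 m^3

13296


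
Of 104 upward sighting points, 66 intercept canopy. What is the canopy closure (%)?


Formula: Canopy closure = covered points / total points * 100
Closure = 66 / 104 * 100
Closure = 0.6346 * 100 = 63.5%

63.5


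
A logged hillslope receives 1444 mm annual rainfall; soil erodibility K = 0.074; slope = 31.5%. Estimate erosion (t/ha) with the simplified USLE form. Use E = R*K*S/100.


Formula: E = R * K * S / 100  (simplified USLE)
R * K = 1444 * 0.074 = 106.856
E = 106.856 * 31.5 / 100 = 33.66 t/ha

33.66


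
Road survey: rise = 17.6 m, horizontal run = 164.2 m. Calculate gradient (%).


Formula: Gradient = rise / run * 100
Gradient = 17.6 / 164.2 * 100 = 10.7%

10.7


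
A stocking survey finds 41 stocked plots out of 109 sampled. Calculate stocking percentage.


Formula: Stocking % = stocked plots / total plots * 100
Stocking = 41 / 109 * 100
Stocking = 0.3761 * 100 = 37.6%

37.6


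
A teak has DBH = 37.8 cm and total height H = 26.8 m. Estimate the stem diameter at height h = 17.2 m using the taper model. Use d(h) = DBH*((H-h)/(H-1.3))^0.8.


Taper: d(h) = DBH * ((H - h) / (H - 1.3))^0.8
Numerator = H - h = 26.8 - 17.2 = 9.6 m
Denominator = H - 1.3 = 26.8 - 1.3 = 25.5 m
Ratio = 9.6 / 25.5 = 0.37647
d = 37.8 * 0.37647^0.8 = 17.3 cm

17.3


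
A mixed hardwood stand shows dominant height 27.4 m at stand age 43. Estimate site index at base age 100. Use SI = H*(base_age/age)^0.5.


Formula: SI = H_dom * (base_age / age)^0.5
Age ratio = 100 / 43 = 2.32558
sqrt(age_ratio) = 1.52499
SI = 27.4 * 1.52499 = 41.8 m

41.8


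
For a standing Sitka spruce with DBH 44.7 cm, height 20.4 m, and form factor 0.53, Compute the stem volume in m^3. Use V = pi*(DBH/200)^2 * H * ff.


Formula: V = pi * (DBH/200)^2 * H * ff
Radius = DBH/200 = 44.7/200 = 0.2235 m
Radius^2 = 0.2235^2 = 0.04995225 m^2
V = pi * 0.04995225 * 20.4 * 0.53
V = 1.697 m^3

1.697


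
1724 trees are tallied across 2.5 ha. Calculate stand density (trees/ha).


Formula: Stand Density = N_trees / Area_ha
Density = 1724 trees / 2.5 ha
Density = 690 trees/ha

690


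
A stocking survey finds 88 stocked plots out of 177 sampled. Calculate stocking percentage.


Formula: Stocking % = stocked plots / total plots * 100
Stocking = 88 / 177 * 100
Stocking = 0.4972 * 100 = 49.7%

49.7


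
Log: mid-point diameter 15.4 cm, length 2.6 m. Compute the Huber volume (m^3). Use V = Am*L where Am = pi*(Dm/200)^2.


Huber: V = Am * L,  Am = pi*(Dm/200)^2
Am = pi*(15.4/200)^2 = 0.018627 m^2
V = 0.018627*2.6 = 0.0484 m^3

0.0484


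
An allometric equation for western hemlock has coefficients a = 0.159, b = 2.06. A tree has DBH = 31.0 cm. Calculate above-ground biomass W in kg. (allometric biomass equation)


Formula: W = a * DBH^b  (allometric power law)
DBH^b = 31.0^2.06 = 1180.8782
W = 0.159 * 1180.8782 = 187.8 kg

187.8


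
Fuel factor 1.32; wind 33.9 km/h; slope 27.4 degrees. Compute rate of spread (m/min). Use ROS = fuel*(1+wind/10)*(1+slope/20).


Formula: ROS = fuel * (1 + wind/10) * (1 + slope/20)
Wind factor = 1 + 33.9/10 = 4.39
Slope factor = 1 + 27.4/20 = 2.37
ROS = 1.32 * 4.39 * 2.37 = 13.73 m/min

13.73


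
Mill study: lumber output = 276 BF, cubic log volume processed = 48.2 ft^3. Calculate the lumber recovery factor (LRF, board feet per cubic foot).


Formula: LRF = Lumber Output (BF) / Log Input (ft^3)
LRF = 276 BF / 48.2 ft^3
LRF = 5.73 BF/ft^3

5.73


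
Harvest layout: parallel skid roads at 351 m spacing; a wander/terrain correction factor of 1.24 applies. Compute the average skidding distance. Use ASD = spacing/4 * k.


Formula: ASD = (spacing / 4) * correction
Uncorrected distance = spacing / 4 = 351 / 4 = 87.75 m
ASD = 87.75 * 1.24 = 109 m

109


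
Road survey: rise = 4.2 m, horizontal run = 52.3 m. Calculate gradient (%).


Formula: Gradient = rise / run * 100
Gradient = 4.2 / 52.3 * 100 = 8.0%

8.0


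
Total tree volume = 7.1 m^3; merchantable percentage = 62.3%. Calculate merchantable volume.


Formula: MV = V_total * (merchantable_pct / 100)
Merchantable fraction = 62.3% / 100 = 0.623
MV = 7.1 m^3 * 0.623 = 4.423 m^3

4.423


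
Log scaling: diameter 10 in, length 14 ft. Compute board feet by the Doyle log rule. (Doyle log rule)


Doyle: BF = (D - 4)^2 * L / 16
Adjusted diameter = 10 - 4 = 6 in
(D-4)^2 = 6^2 = 36
BF = 36 * 14 / 16 = 32 BF

32


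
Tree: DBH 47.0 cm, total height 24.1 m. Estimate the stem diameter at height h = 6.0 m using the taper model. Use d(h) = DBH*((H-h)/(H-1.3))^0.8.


Taper: d(h) = DBH * ((H - h) / (H - 1.3))^0.8
Numerator = H - h = 24.1 - 6.0 = 18.1 m
Denominator = H - 1.3 = 24.1 - 1.3 = 22.8 m
Ratio = 18.1 / 22.8 = 0.79386
d = 47.0 * 0.79386^0.8 = 39.1 cm

39.1


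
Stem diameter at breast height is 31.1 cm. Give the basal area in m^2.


Formula: BA = pi * (DBH/2)^2 / 10000  (cm^2 to m^2)
Radius = DBH/2 = 31.1/2 = 15.55 cm
BA = pi * 15.55^2 / 10000
   = 759.645 cm^2 / 10000
   = 0.076 m^2

0.076


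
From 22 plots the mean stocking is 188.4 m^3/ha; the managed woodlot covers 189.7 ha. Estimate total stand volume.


Formula: Total Volume = Mean Volume per ha * Total Area
Total Volume = 188.4 m^3/ha * 189.7 ha
Total Volume = 35739 m^3

35739


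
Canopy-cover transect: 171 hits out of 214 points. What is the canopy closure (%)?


Formula: Canopy closure = covered points / total points * 100
Closure = 171 / 214 * 100
Closure = 0.7991 * 100 = 79.9%

79.9


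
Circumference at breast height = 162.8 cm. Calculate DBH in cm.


Formula: DBH = C / pi
DBH = 162.8 / pi
pi = 3.14159...
DBH = 51.8 cm

51.8


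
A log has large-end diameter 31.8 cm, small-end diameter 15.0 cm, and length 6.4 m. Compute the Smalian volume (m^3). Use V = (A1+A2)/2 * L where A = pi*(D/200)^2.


Smalian: V = (A1 + A2)/2 * L,  A = pi*(D/200)^2
A1 = pi*(31.8/200)^2 = 0.079423 m^2
A2 = pi*(15.0/200)^2 = 0.017671 m^2
V = (0.079423+0.017671)/2*6.4 = 0.3107 m^3

0.3107


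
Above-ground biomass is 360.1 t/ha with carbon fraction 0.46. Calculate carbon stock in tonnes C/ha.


Formula: Carbon Stock = Biomass * Carbon Fraction
C = 360.1 t/ha * 0.46
C = 165.6 t C/ha

165.6


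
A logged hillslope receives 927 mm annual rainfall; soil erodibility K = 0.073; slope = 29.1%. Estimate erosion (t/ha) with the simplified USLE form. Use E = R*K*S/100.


Formula: E = R * K * S / 100  (simplified USLE)
R * K = 927 * 0.073 = 67.671
E = 67.671 * 29.1 / 100 = 19.69 t/ha

19.69


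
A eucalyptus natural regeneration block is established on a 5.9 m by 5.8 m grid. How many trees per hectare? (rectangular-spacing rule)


Formula: TPH = 10000 m^2/ha / (spacing_x * spacing_y)
Area per tree = 5.9 m * 5.8 m = 34.22 m^2
TPH = 10000 / 34.22 = 292 trees/ha

292


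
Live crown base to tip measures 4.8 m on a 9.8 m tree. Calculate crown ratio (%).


Formula: Crown Ratio = (Crown Length / Total Height) * 100
CR = (4.8 m / 9.8 m) * 100
CR = 0.4898 * 100 = 49.0%

49.0


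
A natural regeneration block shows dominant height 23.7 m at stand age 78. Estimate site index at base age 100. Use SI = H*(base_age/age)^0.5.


Formula: SI = H_dom * (base_age / age)^0.5
Age ratio = 100 / 78 = 1.28205
sqrt(age_ratio) = 1.13228
SI = 23.7 * 1.13228 = 26.8 m

26.8


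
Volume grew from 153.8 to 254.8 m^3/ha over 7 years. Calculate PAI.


Formula: PAI = (V_T2 - V_T1) / (T2 - T1)
Volume increment = 254.8 - 153.8 = 101.0 m^3/ha
PAI = 101.0 / 7 = 14.43 m^3/ha/year

14.43


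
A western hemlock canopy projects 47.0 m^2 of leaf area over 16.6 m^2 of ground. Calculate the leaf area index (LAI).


Formula: LAI = total leaf area / ground area  (dimensionless)
LAI = 47.0 m^2 / 16.6 m^2
LAI = 2.83

2.83


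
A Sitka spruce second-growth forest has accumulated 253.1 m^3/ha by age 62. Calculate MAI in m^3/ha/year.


Formula: MAI = Total Volume / Stand Age
MAI = 253.1 m^3/ha / 62 years
MAI = 4.08 m^3/ha/year

4.08


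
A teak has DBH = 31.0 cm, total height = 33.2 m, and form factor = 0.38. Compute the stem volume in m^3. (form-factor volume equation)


Formula: V = pi * (DBH/200)^2 * H * ff
Radius = DBH/200 = 31.0/200 = 0.155 m
Radius^2 = 0.155^2 = 0.024025 m^2
V = pi * 0.024025 * 33.2 * 0.38
V = 0.952 m^3

0.952


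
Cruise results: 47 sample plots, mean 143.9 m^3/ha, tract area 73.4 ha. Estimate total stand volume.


Formula: Total Volume = Mean Volume per ha * Total Area
Total Volume = 143.9 m^3/ha * 73.4 ha
Total Volume = 10562 m^3

10562


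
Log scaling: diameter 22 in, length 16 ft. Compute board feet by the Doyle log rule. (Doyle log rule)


Doyle: BF = (D - 4)^2 * L / 16
Adjusted diameter = 22 - 4 = 18 in
(D-4)^2 = 18^2 = 324
BF = 324 * 16 / 16 = 324 BF

324


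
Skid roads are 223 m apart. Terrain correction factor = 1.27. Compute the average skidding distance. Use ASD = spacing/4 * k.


Formula: ASD = (spacing / 4) * correction
Uncorrected distance = spacing / 4 = 223 / 4 = 55.75 m
ASD = 55.75 * 1.27 = 71 m

71


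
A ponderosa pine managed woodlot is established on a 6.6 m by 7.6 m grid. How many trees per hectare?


Formula: TPH = 10000 m^2/ha / (spacing_x * spacing_y)
Area per tree = 6.6 m * 7.6 m = 50.16 m^2
TPH = 10000 / 50.16 = 199 trees/ha

199


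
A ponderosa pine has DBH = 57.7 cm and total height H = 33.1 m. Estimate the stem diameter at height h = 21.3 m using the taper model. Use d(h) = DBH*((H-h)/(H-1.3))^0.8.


Taper: d(h) = DBH * ((H - h) / (H - 1.3))^0.8
Numerator = H - h = 33.1 - 21.3 = 11.8 m
Denominator = H - 1.3 = 33.1 - 1.3 = 31.8 m
Ratio = 11.8 / 31.8 = 0.37107
d = 57.7 * 0.37107^0.8 = 26.1 cm

26.1


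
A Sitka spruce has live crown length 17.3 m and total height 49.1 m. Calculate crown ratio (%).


Formula: Crown Ratio = (Crown Length / Total Height) * 100
CR = (17.3 m / 49.1 m) * 100
CR = 0.3523 * 100 = 35.2%

35.2


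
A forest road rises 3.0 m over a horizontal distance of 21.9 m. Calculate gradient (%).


Formula: Gradient = rise / run * 100
Gradient = 3.0 / 21.9 * 100 = 13.7%

13.7


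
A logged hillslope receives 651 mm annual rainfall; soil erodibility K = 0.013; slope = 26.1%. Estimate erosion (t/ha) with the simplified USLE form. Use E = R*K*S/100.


Formula: E = R * K * S / 100  (simplified USLE)
R * K = 651 * 0.013 = 8.463
E = 8.463 * 26.1 / 100 = 2.21 t/ha

2.21


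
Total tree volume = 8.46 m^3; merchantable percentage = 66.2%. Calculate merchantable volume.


Formula: MV = V_total * (merchantable_pct / 100)
Merchantable fraction = 66.2% / 100 = 0.662
MV = 8.46 m^3 * 0.662 = 5.601 m^3

5.601


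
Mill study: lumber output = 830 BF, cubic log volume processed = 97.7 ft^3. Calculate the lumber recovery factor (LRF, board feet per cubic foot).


Formula: LRF = Lumber Output (BF) / Log Input (ft^3)
LRF = 830 BF / 97.7 ft^3
LRF = 8.5 BF/ft^3

8.5


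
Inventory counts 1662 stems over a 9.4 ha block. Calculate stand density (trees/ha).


Formula: Stand Density = N_trees / Area_ha
Density = 1662 trees / 9.4 ha
Density = 177 trees/ha

177


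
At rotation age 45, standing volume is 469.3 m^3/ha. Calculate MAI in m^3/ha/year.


Formula: MAI = Total Volume / Stand Age
MAI = 469.3 m^3/ha / 45 years
MAI = 10.43 m^3/ha/year

10.43


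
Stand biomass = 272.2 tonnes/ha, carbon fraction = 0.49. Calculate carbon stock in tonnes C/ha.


Formula: Carbon Stock = Biomass * Carbon Fraction
C = 272.2 t/ha * 0.49
C = 133.4 t C/ha

133.4


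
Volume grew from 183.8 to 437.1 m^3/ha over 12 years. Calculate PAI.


Formula: PAI = (V_T2 - V_T1) / (T2 - T1)
Volume increment = 437.1 - 183.8 = 253.3 m^3/ha
PAI = 253.3 / 12 = 21.11 m^3/ha/year

21.11


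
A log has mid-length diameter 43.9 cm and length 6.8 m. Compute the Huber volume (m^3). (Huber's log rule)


Huber: V = Am * L,  Am = pi*(Dm/200)^2
Am = pi*(43.9/200)^2 = 0.151363 m^2
V = 0.151363*6.8 = 1.0293 m^3

1.0293


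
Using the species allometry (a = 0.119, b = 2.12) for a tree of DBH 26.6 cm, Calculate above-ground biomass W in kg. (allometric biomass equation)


Formula: W = a * DBH^b  (allometric power law)
DBH^b = 26.6^2.12 = 1048.9362
W = 0.119 * 1048.9362 = 124.8 kg

124.8


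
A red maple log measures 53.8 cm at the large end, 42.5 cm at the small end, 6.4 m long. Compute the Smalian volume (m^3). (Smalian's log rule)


Smalian: V = (A1 + A2)/2 * L,  A = pi*(D/200)^2
A1 = pi*(53.8/200)^2 = 0.227329 m^2
A2 = pi*(42.5/200)^2 = 0.141863 m^2
V = (0.227329+0.141863)/2*6.4 = 1.1814 m^3

1.1814


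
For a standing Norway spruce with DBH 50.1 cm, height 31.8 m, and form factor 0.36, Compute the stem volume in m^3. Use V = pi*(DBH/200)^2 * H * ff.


Formula: V = pi * (DBH/200)^2 * H * ff
Radius = DBH/200 = 50.1/200 = 0.2505 m
Radius^2 = 0.2505^2 = 0.06275025 m^2
V = pi * 0.06275025 * 31.8 * 0.36
V = 2.257 m^3

2.257


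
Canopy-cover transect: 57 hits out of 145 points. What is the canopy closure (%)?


Formula: Canopy closure = covered points / total points * 100
Closure = 57 / 145 * 100
Closure = 0.3931 * 100 = 39.3%

39.3


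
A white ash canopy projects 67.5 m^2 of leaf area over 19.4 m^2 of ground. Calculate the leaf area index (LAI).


Formula: LAI = total leaf area / ground area  (dimensionless)
LAI = 67.5 m^2 / 19.4 m^2
LAI = 3.48

3.48


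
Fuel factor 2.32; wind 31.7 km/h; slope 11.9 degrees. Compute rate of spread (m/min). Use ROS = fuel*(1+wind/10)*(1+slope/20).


Formula: ROS = fuel * (1 + wind/10) * (1 + slope/20)
Wind factor = 1 + 31.7/10 = 4.17
Slope factor = 1 + 11.9/20 = 1.595
ROS = 2.32 * 4.17 * 1.595 = 15.43 m/min

15.43


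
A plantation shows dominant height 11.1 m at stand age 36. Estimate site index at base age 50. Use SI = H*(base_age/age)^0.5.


Formula: SI = H_dom * (base_age / age)^0.5
Age ratio = 50 / 36 = 1.38889
sqrt(age_ratio) = 1.17851
SI = 11.1 * 1.17851 = 13.1 m

13.1


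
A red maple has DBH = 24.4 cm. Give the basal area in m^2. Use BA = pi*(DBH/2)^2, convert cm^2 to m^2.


Formula: BA = pi * (DBH/2)^2 / 10000  (cm^2 to m^2)
Radius = DBH/2 = 24.4/2 = 12.2 cm
BA = pi * 12.2^2 / 10000
   = 467.5947 cm^2 / 10000
   = 0.0468 m^2

0.0468


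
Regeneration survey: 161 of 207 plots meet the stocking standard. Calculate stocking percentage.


Formula: Stocking % = stocked plots / total plots * 100
Stocking = 161 / 207 * 100
Stocking = 0.7778 * 100 = 77.8%

77.8


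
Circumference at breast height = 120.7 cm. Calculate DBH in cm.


Formula: DBH = C / pi
DBH = 120.7 / pi
pi = 3.14159...
DBH = 38.4 cm

38.4


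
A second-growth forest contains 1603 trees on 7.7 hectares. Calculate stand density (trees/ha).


Formula: Stand Density = N_trees / Area_ha
Density = 1603 trees / 7.7 ha
Density = 208 trees/ha

208


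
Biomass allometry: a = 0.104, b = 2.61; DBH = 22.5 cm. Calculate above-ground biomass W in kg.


Formula: W = a * DBH^b  (allometric power law)
DBH^b = 22.5^2.61 = 3382.1773
W = 0.104 * 3382.1773 = 351.7 kg

351.7


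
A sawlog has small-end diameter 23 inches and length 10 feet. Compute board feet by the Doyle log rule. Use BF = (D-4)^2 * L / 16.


Doyle: BF = (D - 4)^2 * L / 16
Adjusted diameter = 23 - 4 = 19 in
(D-4)^2 = 19^2 = 361
BF = 361 * 10 / 16 = 226 BF

226


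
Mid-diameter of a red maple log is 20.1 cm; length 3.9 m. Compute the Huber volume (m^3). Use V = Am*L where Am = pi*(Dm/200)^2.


Huber: V = Am * L,  Am = pi*(Dm/200)^2
Am = pi*(20.1/200)^2 = 0.031731 m^2
V = 0.031731*3.9 = 0.1238 m^3

0.1238


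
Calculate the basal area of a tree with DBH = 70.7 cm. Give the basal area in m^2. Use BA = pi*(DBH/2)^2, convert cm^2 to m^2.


Formula: BA = pi * (DBH/2)^2 / 10000  (cm^2 to m^2)
Radius = DBH/2 = 70.7/2 = 35.35 cm
BA = pi * 35.35^2 / 10000
   = 3925.8049 cm^2 / 10000
   = 0.3926 m^2

0.3926


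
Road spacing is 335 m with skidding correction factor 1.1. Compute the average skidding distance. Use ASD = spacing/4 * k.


Formula: ASD = (spacing / 4) * correction
Uncorrected distance = spacing / 4 = 335 / 4 = 83.75 m
ASD = 83.75 * 1.1 = 92 m

92


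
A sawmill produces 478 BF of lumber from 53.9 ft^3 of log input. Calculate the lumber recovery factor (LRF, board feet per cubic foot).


Formula: LRF = Lumber Output (BF) / Log Input (ft^3)
LRF = 478 BF / 53.9 ft^3
LRF = 8.87 BF/ft^3

8.87


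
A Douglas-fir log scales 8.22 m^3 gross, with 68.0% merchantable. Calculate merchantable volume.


Formula: MV = V_total * (merchantable_pct / 100)
Merchantable fraction = 68.0% / 100 = 0.68
MV = 8.22 m^3 * 0.68 = 5.59 m^3

5.59


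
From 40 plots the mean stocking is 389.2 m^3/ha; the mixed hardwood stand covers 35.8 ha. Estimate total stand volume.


Formula: Total Volume = Mean Volume per ha * Total Area
Total Volume = 389.2 m^3/ha * 35.8 ha
Total Volume = 13933 m^3

13933


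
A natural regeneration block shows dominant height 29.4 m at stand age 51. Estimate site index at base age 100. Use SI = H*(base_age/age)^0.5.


Formula: SI = H_dom * (base_age / age)^0.5
Age ratio = 100 / 51 = 1.96078
sqrt(age_ratio) = 1.40028
SI = 29.4 * 1.40028 = 41.2 m

41.2


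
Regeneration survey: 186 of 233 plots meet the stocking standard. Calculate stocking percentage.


Formula: Stocking % = stocked plots / total plots * 100
Stocking = 186 / 233 * 100
Stocking = 0.7983 * 100 = 79.8%

79.8


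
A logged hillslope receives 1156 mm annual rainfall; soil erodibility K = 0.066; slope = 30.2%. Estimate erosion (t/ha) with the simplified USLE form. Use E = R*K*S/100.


Formula: E = R * K * S / 100  (simplified USLE)
R * K = 1156 * 0.066 = 76.296
E = 76.296 * 30.2 / 100 = 23.04 t/ha

23.04


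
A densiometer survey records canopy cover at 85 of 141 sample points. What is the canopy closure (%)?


Formula: Canopy closure = covered points / total points * 100
Closure = 85 / 141 * 100
Closure = 0.6028 * 100 = 60.3%

60.3


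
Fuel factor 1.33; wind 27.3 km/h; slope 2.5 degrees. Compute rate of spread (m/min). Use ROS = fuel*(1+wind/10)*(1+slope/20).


Formula: ROS = fuel * (1 + wind/10) * (1 + slope/20)
Wind factor = 1 + 27.3/10 = 3.73
Slope factor = 1 + 2.5/20 = 1.125
ROS = 1.33 * 3.73 * 1.125 = 5.58 m/min

5.58


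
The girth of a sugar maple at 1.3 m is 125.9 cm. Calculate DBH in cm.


Formula: DBH = C / pi
DBH = 125.9 / pi
pi = 3.14159...
DBH = 40.1 cm

40.1


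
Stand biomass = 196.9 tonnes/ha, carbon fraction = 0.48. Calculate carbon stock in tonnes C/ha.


Formula: Carbon Stock = Biomass * Carbon Fraction
C = 196.9 t/ha * 0.48
C = 94.5 t C/ha

94.5


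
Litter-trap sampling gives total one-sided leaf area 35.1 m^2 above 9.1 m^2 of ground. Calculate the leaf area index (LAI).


Formula: LAI = total leaf area / ground area  (dimensionless)
LAI = 35.1 m^2 / 9.1 m^2
LAI = 3.86

3.86


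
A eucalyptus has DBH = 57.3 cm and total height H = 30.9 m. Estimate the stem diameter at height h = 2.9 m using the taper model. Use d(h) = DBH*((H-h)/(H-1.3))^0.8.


Taper: d(h) = DBH * ((H - h) / (H - 1.3))^0.8
Numerator = H - h = 30.9 - 2.9 = 28.0 m
Denominator = H - 1.3 = 30.9 - 1.3 = 29.6 m
Ratio = 28.0 / 29.6 = 0.94595
d = 57.3 * 0.94595^0.8 = 54.8 cm

54.8


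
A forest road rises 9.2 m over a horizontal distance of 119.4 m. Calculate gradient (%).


Formula: Gradient = rise / run * 100
Gradient = 9.2 / 119.4 * 100 = 7.7%

7.7


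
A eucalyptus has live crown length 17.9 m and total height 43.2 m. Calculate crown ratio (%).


Formula: Crown Ratio = (Crown Length / Total Height) * 100
CR = (17.9 m / 43.2 m) * 100
CR = 0.4144 * 100 = 41.4%

41.4


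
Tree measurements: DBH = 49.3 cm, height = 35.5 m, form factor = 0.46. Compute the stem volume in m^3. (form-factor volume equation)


Formula: V = pi * (DBH/200)^2 * H * ff
Radius = DBH/200 = 49.3/200 = 0.2465 m
Radius^2 = 0.2465^2 = 0.06076225 m^2
V = pi * 0.06076225 * 35.5 * 0.46
V = 3.117 m^3

3.117


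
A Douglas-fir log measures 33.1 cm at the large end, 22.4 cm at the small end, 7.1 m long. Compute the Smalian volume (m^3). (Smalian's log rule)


Smalian: V = (A1 + A2)/2 * L,  A = pi*(D/200)^2
A1 = pi*(33.1/200)^2 = 0.086049 m^2
A2 = pi*(22.4/200)^2 = 0.039408 m^2
V = (0.086049+0.039408)/2*7.1 = 0.4454 m^3

0.4454


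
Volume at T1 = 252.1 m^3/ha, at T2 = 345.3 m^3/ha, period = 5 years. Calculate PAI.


Formula: PAI = (V_T2 - V_T1) / (T2 - T1)
Volume increment = 345.3 - 252.1 = 93.2 m^3/ha
PAI = 93.2 / 5 = 18.64 m^3/ha/year

18.64


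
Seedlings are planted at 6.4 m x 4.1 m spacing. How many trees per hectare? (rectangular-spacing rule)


Formula: TPH = 10000 m^2/ha / (spacing_x * spacing_y)
Area per tree = 6.4 m * 4.1 m = 26.24 m^2
TPH = 10000 / 26.24 = 381 trees/ha

381


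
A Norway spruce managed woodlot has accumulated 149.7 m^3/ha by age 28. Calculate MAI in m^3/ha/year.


Formula: MAI = Total Volume / Stand Age
MAI = 149.7 m^3/ha / 28 years
MAI = 5.35 m^3/ha/year

5.35


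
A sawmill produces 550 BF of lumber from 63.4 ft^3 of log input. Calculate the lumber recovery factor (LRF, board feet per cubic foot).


Formula: LRF = Lumber Output (BF) / Log Input (ft^3)
LRF = 550 BF / 63.4 ft^3
LRF = 8.68 BF/ft^3

8.68


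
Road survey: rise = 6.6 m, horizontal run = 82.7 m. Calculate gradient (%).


Formula: Gradient = rise / run * 100
Gradient = 6.6 / 82.7 * 100 = 8.0%

8.0


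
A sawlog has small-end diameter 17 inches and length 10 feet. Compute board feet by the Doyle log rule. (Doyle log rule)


Doyle: BF = (D - 4)^2 * L / 16
Adjusted diameter = 17 - 4 = 13 in
(D-4)^2 = 13^2 = 169
BF = 169 * 10 / 16 = 106 BF

106


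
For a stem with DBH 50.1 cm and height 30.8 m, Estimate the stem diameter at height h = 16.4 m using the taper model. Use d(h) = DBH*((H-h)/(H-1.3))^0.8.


Taper: d(h) = DBH * ((H - h) / (H - 1.3))^0.8
Numerator = H - h = 30.8 - 16.4 = 14.4 m
Denominator = H - 1.3 = 30.8 - 1.3 = 29.5 m
Ratio = 14.4 / 29.5 = 0.48814
d = 50.1 * 0.48814^0.8 = 28.2 cm

28.2


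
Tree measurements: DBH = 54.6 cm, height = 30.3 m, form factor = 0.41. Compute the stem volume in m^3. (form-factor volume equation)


Formula: V = pi * (DBH/200)^2 * H * ff
Radius = DBH/200 = 54.6/200 = 0.273 m
Radius^2 = 0.273^2 = 0.074529 m^2
V = pi * 0.074529 * 30.3 * 0.41
V = 2.909 m^3

2.909


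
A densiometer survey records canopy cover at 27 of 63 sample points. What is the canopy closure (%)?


Formula: Canopy closure = covered points / total points * 100
Closure = 27 / 63 * 100
Closure = 0.4286 * 100 = 42.9%

42.9


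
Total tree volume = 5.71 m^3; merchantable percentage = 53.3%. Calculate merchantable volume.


Formula: MV = V_total * (merchantable_pct / 100)
Merchantable fraction = 53.3% / 100 = 0.533
MV = 5.71 m^3 * 0.533 = 3.043 m^3

3.043


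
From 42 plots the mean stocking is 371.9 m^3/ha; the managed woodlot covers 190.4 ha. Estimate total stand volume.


Formula: Total Volume = Mean Volume per ha * Total Area
Total Volume = 371.9 m^3/ha * 190.4 ha
Total Volume = 70810 m^3

70810


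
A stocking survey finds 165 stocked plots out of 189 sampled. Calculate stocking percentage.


Formula: Stocking % = stocked plots / total plots * 100
Stocking = 165 / 189 * 100
Stocking = 0.873 * 100 = 87.3%

87.3


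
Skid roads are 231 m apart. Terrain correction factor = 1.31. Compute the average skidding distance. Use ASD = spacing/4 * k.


Formula: ASD = (spacing / 4) * correction
Uncorrected distance = spacing / 4 = 231 / 4 = 57.75 m
ASD = 57.75 * 1.31 = 76 m

76


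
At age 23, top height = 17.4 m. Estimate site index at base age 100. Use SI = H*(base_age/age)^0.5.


Formula: SI = H_dom * (base_age / age)^0.5
Age ratio = 100 / 23 = 4.34783
sqrt(age_ratio) = 2.08514
SI = 17.4 * 2.08514 = 36.3 m

36.3


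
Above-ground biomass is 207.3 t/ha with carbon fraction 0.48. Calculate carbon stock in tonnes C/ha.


Formula: Carbon Stock = Biomass * Carbon Fraction
C = 207.3 t/ha * 0.48
C = 99.5 t C/ha

99.5


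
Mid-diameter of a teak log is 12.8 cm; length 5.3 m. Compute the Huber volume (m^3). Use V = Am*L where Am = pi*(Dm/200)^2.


Huber: V = Am * L,  Am = pi*(Dm/200)^2
Am = pi*(12.8/200)^2 = 0.012868 m^2
V = 0.012868*5.3 = 0.0682 m^3

0.0682


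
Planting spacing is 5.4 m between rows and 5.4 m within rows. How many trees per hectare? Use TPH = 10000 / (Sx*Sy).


Formula: TPH = 10000 m^2/ha / (spacing_x * spacing_y)
Area per tree = 5.4 m * 5.4 m = 29.16 m^2
TPH = 10000 / 29.16 = 343 trees/ha

343


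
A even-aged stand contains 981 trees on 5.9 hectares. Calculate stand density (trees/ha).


Formula: Stand Density = N_trees / Area_ha
Density = 981 trees / 5.9 ha
Density = 166 trees/ha

166


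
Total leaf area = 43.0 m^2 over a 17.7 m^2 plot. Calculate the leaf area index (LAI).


Formula: LAI = total leaf area / ground area  (dimensionless)
LAI = 43.0 m^2 / 17.7 m^2
LAI = 2.43

2.43


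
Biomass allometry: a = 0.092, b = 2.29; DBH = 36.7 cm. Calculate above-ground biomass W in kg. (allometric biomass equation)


Formula: W = a * DBH^b  (allometric power law)
DBH^b = 36.7^2.29 = 3828.9993
W = 0.092 * 3828.9993 = 352.3 kg

352.3


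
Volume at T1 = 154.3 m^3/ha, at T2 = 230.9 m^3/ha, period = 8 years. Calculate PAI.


Formula: PAI = (V_T2 - V_T1) / (T2 - T1)
Volume increment = 230.9 - 154.3 = 76.6 m^3/ha
PAI = 76.6 / 8 = 9.58 m^3/ha/year

9.58


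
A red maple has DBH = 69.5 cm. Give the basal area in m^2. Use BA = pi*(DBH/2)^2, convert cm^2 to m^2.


Formula: BA = pi * (DBH/2)^2 / 10000  (cm^2 to m^2)
Radius = DBH/2 = 69.5/2 = 34.75 cm
BA = pi * 34.75^2 / 10000
   = 3793.6695 cm^2 / 10000
   = 0.3794 m^2

0.3794


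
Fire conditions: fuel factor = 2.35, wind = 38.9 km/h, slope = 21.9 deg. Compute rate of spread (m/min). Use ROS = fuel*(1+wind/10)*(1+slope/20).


Formula: ROS = fuel * (1 + wind/10) * (1 + slope/20)
Wind factor = 1 + 38.9/10 = 4.89
Slope factor = 1 + 21.9/20 = 2.095
ROS = 2.35 * 4.89 * 2.095 = 24.07 m/min

24.07


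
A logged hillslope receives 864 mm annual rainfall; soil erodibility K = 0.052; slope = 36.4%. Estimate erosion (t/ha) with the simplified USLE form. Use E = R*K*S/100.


Formula: E = R * K * S / 100  (simplified USLE)
R * K = 864 * 0.052 = 44.928
E = 44.928 * 36.4 / 100 = 16.35 t/ha

16.35


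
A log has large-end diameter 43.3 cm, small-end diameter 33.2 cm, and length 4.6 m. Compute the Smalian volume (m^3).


Smalian: V = (A1 + A2)/2 * L,  A = pi*(D/200)^2
A1 = pi*(43.3/200)^2 = 0.147254 m^2
A2 = pi*(33.2/200)^2 = 0.08657 m^2
V = (0.147254+0.08657)/2*4.6 = 0.5378 m^3

0.5378


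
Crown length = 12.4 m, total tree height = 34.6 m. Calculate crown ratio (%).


Formula: Crown Ratio = (Crown Length / Total Height) * 100
CR = (12.4 m / 34.6 m) * 100
CR = 0.3584 * 100 = 35.8%

35.8


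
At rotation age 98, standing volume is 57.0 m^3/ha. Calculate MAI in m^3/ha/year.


Formula: MAI = Total Volume / Stand Age
MAI = 57.0 m^3/ha / 98 years
MAI = 0.58 m^3/ha/year

0.58


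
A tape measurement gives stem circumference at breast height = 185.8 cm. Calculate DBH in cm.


Formula: DBH = C / pi
DBH = 185.8 / pi
pi = 3.14159...
DBH = 59.1 cm

59.1


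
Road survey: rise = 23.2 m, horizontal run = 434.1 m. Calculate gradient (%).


Formula: Gradient = rise / run * 100
Gradient = 23.2 / 434.1 * 100 = 5.3%

5.3


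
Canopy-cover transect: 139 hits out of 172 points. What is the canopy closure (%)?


Formula: Canopy closure = covered points / total points * 100
Closure = 139 / 172 * 100
Closure = 0.8081 * 100 = 80.8%

80.8


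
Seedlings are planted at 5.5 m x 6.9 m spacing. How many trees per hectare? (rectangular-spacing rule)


Formula: TPH = 10000 m^2/ha / (spacing_x * spacing_y)
Area per tree = 5.5 m * 6.9 m = 37.95 m^2
TPH = 10000 / 37.95 = 264 trees/ha

264


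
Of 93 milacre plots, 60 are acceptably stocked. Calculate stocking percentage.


Formula: Stocking % = stocked plots / total plots * 100
Stocking = 60 / 93 * 100
Stocking = 0.6452 * 100 = 64.5%

64.5


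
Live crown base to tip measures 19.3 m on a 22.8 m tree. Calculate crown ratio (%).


Formula: Crown Ratio = (Crown Length / Total Height) * 100
CR = (19.3 m / 22.8 m) * 100
CR = 0.8465 * 100 = 84.6%

84.6


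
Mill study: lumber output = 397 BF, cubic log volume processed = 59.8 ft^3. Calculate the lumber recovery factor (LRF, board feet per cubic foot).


Formula: LRF = Lumber Output (BF) / Log Input (ft^3)
LRF = 397 BF / 59.8 ft^3
LRF = 6.64 BF/ft^3

6.64


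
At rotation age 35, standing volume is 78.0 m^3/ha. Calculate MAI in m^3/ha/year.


Formula: MAI = Total Volume / Stand Age
MAI = 78.0 m^3/ha / 35 years
MAI = 2.23 m^3/ha/year

2.23


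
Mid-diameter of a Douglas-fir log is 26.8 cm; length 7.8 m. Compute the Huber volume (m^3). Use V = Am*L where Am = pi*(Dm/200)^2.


Huber: V = Am * L,  Am = pi*(Dm/200)^2
Am = pi*(26.8/200)^2 = 0.05641 m^2
V = 0.05641*7.8 = 0.44 m^3

0.44


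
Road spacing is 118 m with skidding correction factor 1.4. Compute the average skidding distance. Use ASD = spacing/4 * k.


Formula: ASD = (spacing / 4) * correction
Uncorrected distance = spacing / 4 = 118 / 4 = 29.5 m
ASD = 29.5 * 1.4 = 41 m

41


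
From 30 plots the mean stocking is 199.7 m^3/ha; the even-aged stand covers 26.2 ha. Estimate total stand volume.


Formula: Total Volume = Mean Volume per ha * Total Area
Total Volume = 199.7 m^3/ha * 26.2 ha
Total Volume = 5232 m^3

5232


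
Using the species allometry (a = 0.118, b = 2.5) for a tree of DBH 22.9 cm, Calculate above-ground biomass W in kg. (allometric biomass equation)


Formula: W = a * DBH^b  (allometric power law)
DBH^b = 22.9^2.5 = 2509.5087
W = 0.118 * 2509.5087 = 296.1 kg

296.1


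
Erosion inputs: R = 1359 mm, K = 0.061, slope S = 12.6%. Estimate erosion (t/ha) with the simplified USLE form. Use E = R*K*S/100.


Formula: E = R * K * S / 100  (simplified USLE)
R * K = 1359 * 0.061 = 82.899
E = 82.899 * 12.6 / 100 = 10.45 t/ha

10.45


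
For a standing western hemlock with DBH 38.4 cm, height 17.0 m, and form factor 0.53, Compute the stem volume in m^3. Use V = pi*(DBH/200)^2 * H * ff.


Formula: V = pi * (DBH/200)^2 * H * ff
Radius = DBH/200 = 38.4/200 = 0.192 m
Radius^2 = 0.192^2 = 0.036864 m^2
V = pi * 0.036864 * 17.0 * 0.53
V = 1.043 m^3

1.043


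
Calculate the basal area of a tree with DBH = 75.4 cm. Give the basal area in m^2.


Formula: BA = pi * (DBH/2)^2 / 10000  (cm^2 to m^2)
Radius = DBH/2 = 75.4/2 = 37.7 cm
BA = pi * 37.7^2 / 10000
   = 4465.1142 cm^2 / 10000
   = 0.4465 m^2

0.4465


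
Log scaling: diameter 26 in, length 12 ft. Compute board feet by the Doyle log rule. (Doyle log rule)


Doyle: BF = (D - 4)^2 * L / 16
Adjusted diameter = 26 - 4 = 22 in
(D-4)^2 = 22^2 = 484
BF = 484 * 12 / 16 = 363 BF

363


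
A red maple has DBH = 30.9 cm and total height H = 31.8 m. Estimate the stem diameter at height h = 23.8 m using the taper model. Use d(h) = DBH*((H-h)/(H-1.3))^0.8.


Taper: d(h) = DBH * ((H - h) / (H - 1.3))^0.8
Numerator = H - h = 31.8 - 23.8 = 8.0 m
Denominator = H - 1.3 = 31.8 - 1.3 = 30.5 m
Ratio = 8.0 / 30.5 = 0.2623
d = 30.9 * 0.2623^0.8 = 10.6 cm

10.6


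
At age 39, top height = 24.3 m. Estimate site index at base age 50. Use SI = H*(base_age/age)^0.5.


Formula: SI = H_dom * (base_age / age)^0.5
Age ratio = 50 / 39 = 1.28205
sqrt(age_ratio) = 1.13228
SI = 24.3 * 1.13228 = 27.5 m

27.5


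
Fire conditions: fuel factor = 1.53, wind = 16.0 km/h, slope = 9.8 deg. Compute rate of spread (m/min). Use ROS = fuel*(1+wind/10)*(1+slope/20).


Formula: ROS = fuel * (1 + wind/10) * (1 + slope/20)
Wind factor = 1 + 16.0/10 = 2.6
Slope factor = 1 + 9.8/20 = 1.49
ROS = 1.53 * 2.6 * 1.49 = 5.93 m/min

5.93


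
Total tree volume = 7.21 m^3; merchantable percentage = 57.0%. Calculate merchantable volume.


Formula: MV = V_total * (merchantable_pct / 100)
Merchantable fraction = 57.0% / 100 = 0.57
MV = 7.21 m^3 * 0.57 = 4.11 m^3

4.11


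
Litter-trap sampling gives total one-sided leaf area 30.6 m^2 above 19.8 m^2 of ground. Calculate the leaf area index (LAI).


Formula: LAI = total leaf area / ground area  (dimensionless)
LAI = 30.6 m^2 / 19.8 m^2
LAI = 1.55

1.55


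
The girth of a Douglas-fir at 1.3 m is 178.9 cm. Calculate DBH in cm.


Formula: DBH = C / pi
DBH = 178.9 / pi
pi = 3.14159...
DBH = 56.9 cm

56.9


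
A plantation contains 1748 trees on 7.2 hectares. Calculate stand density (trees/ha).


Formula: Stand Density = N_trees / Area_ha
Density = 1748 trees / 7.2 ha
Density = 243 trees/ha

243


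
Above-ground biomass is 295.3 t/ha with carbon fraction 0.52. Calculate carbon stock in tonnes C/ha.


Formula: Carbon Stock = Biomass * Carbon Fraction
C = 295.3 t/ha * 0.52
C = 153.6 t C/ha

153.6


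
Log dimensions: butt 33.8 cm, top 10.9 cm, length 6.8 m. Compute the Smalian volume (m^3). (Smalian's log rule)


Smalian: V = (A1 + A2)/2 * L,  A = pi*(D/200)^2
A1 = pi*(33.8/200)^2 = 0.089727 m^2
A2 = pi*(10.9/200)^2 = 0.009331 m^2
V = (0.089727+0.009331)/2*6.8 = 0.3368 m^3

0.3368


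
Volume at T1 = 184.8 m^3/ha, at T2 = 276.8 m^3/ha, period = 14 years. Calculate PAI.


Formula: PAI = (V_T2 - V_T1) / (T2 - T1)
Volume increment = 276.8 - 184.8 = 92.0 m^3/ha
PAI = 92.0 / 14 = 6.57 m^3/ha/year

6.57


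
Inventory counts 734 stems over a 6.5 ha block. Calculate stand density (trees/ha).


Formula: Stand Density = N_trees / Area_ha
Density = 734 trees / 6.5 ha
Density = 113 trees/ha

113


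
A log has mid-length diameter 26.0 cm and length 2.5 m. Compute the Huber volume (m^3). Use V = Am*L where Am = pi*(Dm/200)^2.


Huber: V = Am * L,  Am = pi*(Dm/200)^2
Am = pi*(26.0/200)^2 = 0.053093 m^2
V = 0.053093*2.5 = 0.1327 m^3

0.1327


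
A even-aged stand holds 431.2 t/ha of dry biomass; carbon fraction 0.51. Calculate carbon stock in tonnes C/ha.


Formula: Carbon Stock = Biomass * Carbon Fraction
C = 431.2 t/ha * 0.51
C = 219.9 t C/ha

219.9


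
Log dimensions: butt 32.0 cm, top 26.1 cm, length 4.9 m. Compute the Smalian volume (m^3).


Smalian: V = (A1 + A2)/2 * L,  A = pi*(D/200)^2
A1 = pi*(32.0/200)^2 = 0.080425 m^2
A2 = pi*(26.1/200)^2 = 0.053502 m^2
V = (0.080425+0.053502)/2*4.9 = 0.3281 m^3

0.3281


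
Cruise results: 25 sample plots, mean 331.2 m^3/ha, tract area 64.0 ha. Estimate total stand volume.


Formula: Total Volume = Mean Volume per ha * Total Area
Total Volume = 331.2 m^3/ha * 64.0 ha
Total Volume = 21197 m^3

21197


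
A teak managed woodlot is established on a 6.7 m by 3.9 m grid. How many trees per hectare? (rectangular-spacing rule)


Formula: TPH = 10000 m^2/ha / (spacing_x * spacing_y)
Area per tree = 6.7 m * 3.9 m = 26.13 m^2
TPH = 10000 / 26.13 = 383 trees/ha

383


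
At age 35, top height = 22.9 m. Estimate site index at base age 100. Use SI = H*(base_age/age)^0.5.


Formula: SI = H_dom * (base_age / age)^0.5
Age ratio = 100 / 35 = 2.85714
sqrt(age_ratio) = 1.69031
SI = 22.9 * 1.69031 = 38.7 m

38.7


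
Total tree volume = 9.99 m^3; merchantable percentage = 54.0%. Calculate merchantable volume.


Formula: MV = V_total * (merchantable_pct / 100)
Merchantable fraction = 54.0% / 100 = 0.54
MV = 9.99 m^3 * 0.54 = 5.395 m^3

5.395


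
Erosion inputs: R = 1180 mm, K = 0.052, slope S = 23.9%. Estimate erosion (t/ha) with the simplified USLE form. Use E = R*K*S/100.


Formula: E = R * K * S / 100  (simplified USLE)
R * K = 1180 * 0.052 = 61.36
E = 61.36 * 23.9 / 100 = 14.67 t/ha

14.67


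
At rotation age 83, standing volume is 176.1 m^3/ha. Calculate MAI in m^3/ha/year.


Formula: MAI = Total Volume / Stand Age
MAI = 176.1 m^3/ha / 83 years
MAI = 2.12 m^3/ha/year

2.12


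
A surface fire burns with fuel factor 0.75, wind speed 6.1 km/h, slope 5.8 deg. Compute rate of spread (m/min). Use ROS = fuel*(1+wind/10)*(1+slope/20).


Formula: ROS = fuel * (1 + wind/10) * (1 + slope/20)
Wind factor = 1 + 6.1/10 = 1.61
Slope factor = 1 + 5.8/20 = 1.29
ROS = 0.75 * 1.61 * 1.29 = 1.56 m/min

1.56
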